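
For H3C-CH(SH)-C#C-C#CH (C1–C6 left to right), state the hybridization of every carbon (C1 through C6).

C1 has 4 σ bonds: steric number 4 → sp3.
C2 carries 4 σ bonds, giving a steric number of 4, so it is sp3.
C3 — 2 σ bonds, plus two π bonds. Steric number 2, so sp.
C4 is sp: 2 σ bonds, plus two π bonds, 2 electron-density regions.
C5 has 2 σ bonds, plus two π bonds: steric number 2 → sp.
C6 carries 2 σ bonds, plus two π bonds, giving a steric number of 2, so it is sp.

C1 sp3, C2 sp3, C3 sp, C4 sp, C5 sp, C6 sp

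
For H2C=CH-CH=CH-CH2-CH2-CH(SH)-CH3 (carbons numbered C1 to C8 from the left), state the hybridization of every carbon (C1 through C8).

C1 — 3 σ bonds, plus one π bond. Steric number 3, so sp2.
C2 (3 σ bonds, plus one π bond) has steric number 3: sp2.
C3 has 3 σ bonds, plus one π bond: steric number 3 → sp2.
C4 — 3 σ bonds, plus one π bond. Steric number 3, so sp2.
C5 — 4 σ bonds. Steric number 4, so sp3.
C6 (4 σ bonds) has steric number 4: sp3.
C7 carries 4 σ bonds, giving a steric number of 4, so it is sp3.
C8 carries 4 σ bonds, giving a steric number of 4, so it is sp3.

C1 sp2, C2 sp2, C3 sp2, C4 sp2, C5 sp3, C6 sp3, C7 sp3, C8 sp3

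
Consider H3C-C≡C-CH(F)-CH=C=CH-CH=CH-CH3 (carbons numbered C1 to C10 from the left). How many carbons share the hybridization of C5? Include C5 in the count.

4

C5 is sp2 (one π bond).
C1: sp3
C2: sp
C3: sp
C4: sp3
C5: sp2 ✓
C6: sp
C7: sp2 ✓
C8: sp2 ✓
C9: sp2 ✓
C10: sp3
4 carbons are sp2.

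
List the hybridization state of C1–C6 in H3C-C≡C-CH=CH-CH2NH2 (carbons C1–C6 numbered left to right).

C1 (4 σ bonds) has steric number 4: sp3.
C2 carries 2 σ bonds, plus two π bonds, giving a steric number of 2, so it is sp.
C3 (2 σ bonds, plus two π bonds) has steric number 2: sp.
C4 (3 σ bonds, plus one π bond) has steric number 3: sp2.
C5 carries 3 σ bonds, plus one π bond, giving a steric number of 3, so it is sp2.
C6 is sp3: 4 σ bonds, 4 electron-density regions.

C1 sp3, C2 sp, C3 sp, C4 sp2, C5 sp2, C6 sp3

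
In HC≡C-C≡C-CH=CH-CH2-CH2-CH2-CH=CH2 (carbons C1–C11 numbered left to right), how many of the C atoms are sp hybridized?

C1: sp ✓
C2: sp ✓
C3: sp ✓
C4: sp ✓
C5: sp2
C6: sp2
C7: sp3
C8: sp3
C9: sp3
C10: sp2
C11: sp2
C1, C2, C3, C4 → 4 sp carbons.

4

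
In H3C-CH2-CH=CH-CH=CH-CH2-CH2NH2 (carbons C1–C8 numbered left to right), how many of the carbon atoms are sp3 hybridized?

C1: sp3 ✓
C2: sp3 ✓
C3: sp2
C4: sp2
C5: sp2
C6: sp2
C7: sp3 ✓
C8: sp3 ✓
C1, C2, C7, C8 → 4 sp3 carbons.

4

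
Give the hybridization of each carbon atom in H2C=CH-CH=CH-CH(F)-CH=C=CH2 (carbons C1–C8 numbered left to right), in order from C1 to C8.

C1 sp2, C2 sp2, C3 sp2, C4 sp2, C5 sp3, C6 sp2, C7 sp, C8 sp2

C1 (3 σ bonds, plus one π bond) has steric number 3: sp2.
C2 carries 3 σ bonds, plus one π bond, giving a steric number of 3, so it is sp2.
C3 — 3 σ bonds, plus one π bond. Steric number 3, so sp2.
C4 carries 3 σ bonds, plus one π bond, giving a steric number of 3, so it is sp2.
C5 (4 σ bonds) has steric number 4: sp3.
C6 is sp2: 3 σ bonds, plus one π bond, 3 electron-density regions.
C7: 2 σ bonds, plus two π bonds — 2 electron domains, sp.
C8 carries 3 σ bonds, plus one π bond, giving a steric number of 3, so it is sp2.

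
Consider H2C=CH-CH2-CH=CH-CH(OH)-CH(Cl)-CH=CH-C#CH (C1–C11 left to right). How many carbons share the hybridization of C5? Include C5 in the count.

6

C5 is sp2 (one π bond).
C1: sp2 ✓
C2: sp2 ✓
C3: sp3
C4: sp2 ✓
C5: sp2 ✓
C6: sp3
C7: sp3
C8: sp2 ✓
C9: sp2 ✓
C10: sp
C11: sp
6 carbons are sp2.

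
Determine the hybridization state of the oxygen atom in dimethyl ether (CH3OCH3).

Two σ bonds + two lone pairs = steric number 4 → sp3.

sp3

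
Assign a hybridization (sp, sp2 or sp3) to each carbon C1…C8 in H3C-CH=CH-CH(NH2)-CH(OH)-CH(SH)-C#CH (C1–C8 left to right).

C1 sp3, C2 sp2, C3 sp2, C4 sp3, C5 sp3, C6 sp3, C7 sp, C8 sp

C1 is sp3: 4 σ bonds, 4 electron-density regions.
C2 carries 3 σ bonds, plus one π bond, giving a steric number of 3, so it is sp2.
C3 (3 σ bonds, plus one π bond) has steric number 3: sp2.
C4 carries 4 σ bonds, giving a steric number of 4, so it is sp3.
C5 has 4 σ bonds: steric number 4 → sp3.
C6 is sp3: 4 σ bonds, 4 electron-density regions.
C7: 2 σ bonds, plus two π bonds — 2 electron domains, sp.
C8 (2 σ bonds, plus two π bonds) has steric number 2: sp.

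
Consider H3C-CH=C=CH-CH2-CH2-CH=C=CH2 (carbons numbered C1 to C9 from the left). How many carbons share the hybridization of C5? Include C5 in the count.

3

C5 is sp3 (only σ bonds).
C1: sp3 ✓
C2: sp2
C3: sp
C4: sp2
C5: sp3 ✓
C6: sp3 ✓
C7: sp2
C8: sp
C9: sp2
3 carbons are sp3.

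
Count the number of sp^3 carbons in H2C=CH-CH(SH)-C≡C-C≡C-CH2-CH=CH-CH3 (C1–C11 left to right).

C1: sp2
C2: sp2
C3: sp3 ✓
C4: sp
C5: sp
C6: sp
C7: sp
C8: sp3 ✓
C9: sp2
C10: sp2
C11: sp3 ✓
C3, C8, C11 → 3 sp3 carbons.

3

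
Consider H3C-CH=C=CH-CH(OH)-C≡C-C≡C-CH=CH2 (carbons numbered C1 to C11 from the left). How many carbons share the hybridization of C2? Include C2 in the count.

4

C2 is sp2 (one π bond).
C1: sp3
C2: sp2 ✓
C3: sp
C4: sp2 ✓
C5: sp3
C6: sp
C7: sp
C8: sp
C9: sp
C10: sp2 ✓
C11: sp2 ✓
4 carbons are sp2.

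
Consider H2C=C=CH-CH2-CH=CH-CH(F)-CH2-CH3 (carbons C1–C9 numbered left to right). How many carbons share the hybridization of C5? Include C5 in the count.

C5 is sp2 (one π bond).
C1: sp2 ✓
C2: sp
C3: sp2 ✓
C4: sp3
C5: sp2 ✓
C6: sp2 ✓
C7: sp3
C8: sp3
C9: sp3
4 carbons are sp2.

4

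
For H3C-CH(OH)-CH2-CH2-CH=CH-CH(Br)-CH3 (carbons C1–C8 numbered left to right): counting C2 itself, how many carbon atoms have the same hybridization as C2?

C2 is sp3 (only σ bonds).
C1: sp3 ✓
C2: sp3 ✓
C3: sp3 ✓
C4: sp3 ✓
C5: sp2
C6: sp2
C7: sp3 ✓
C8: sp3 ✓
6 carbons are sp3.

6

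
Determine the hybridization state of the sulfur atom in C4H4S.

Analogous to furan: one S lone pair in the aromatic π system, S is sp2.

sp^2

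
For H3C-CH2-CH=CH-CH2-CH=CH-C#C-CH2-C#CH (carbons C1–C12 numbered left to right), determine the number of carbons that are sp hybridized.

C1: sp3
C2: sp3
C3: sp2
C4: sp2
C5: sp3
C6: sp2
C7: sp2
C8: sp ✓
C9: sp ✓
C10: sp3
C11: sp ✓
C12: sp ✓
C8, C9, C11, C12 → 4 sp carbons.

4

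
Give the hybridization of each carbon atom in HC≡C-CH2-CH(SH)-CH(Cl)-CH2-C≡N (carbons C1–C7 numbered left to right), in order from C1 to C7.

C1 — 2 σ bonds, plus two π bonds. Steric number 2, so sp.
C2 has 2 σ bonds, plus two π bonds: steric number 2 → sp.
C3 carries 4 σ bonds, giving a steric number of 4, so it is sp3.
C4 has 4 σ bonds: steric number 4 → sp3.
C5 (4 σ bonds) has steric number 4: sp3.
C6 — 4 σ bonds. Steric number 4, so sp3.
C7 carries 2 σ bonds, plus two π bonds, giving a steric number of 2, so it is sp.

C1 sp, C2 sp, C3 sp3, C4 sp3, C5 sp3, C6 sp3, C7 sp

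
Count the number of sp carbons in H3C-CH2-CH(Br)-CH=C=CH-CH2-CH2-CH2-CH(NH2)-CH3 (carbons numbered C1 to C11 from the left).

C1: sp3
C2: sp3
C3: sp3
C4: sp2
C5: sp ✓
C6: sp2
C7: sp3
C8: sp3
C9: sp3
C10: sp3
C11: sp3
C5 → 1 sp carbon.

1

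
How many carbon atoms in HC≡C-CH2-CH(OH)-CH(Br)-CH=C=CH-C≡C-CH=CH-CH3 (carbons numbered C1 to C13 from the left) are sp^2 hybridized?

4

C1: sp
C2: sp
C3: sp3
C4: sp3
C5: sp3
C6: sp2 ✓
C7: sp
C8: sp2 ✓
C9: sp
C10: sp
C11: sp2 ✓
C12: sp2 ✓
C13: sp3
C6, C8, C11, C12 → 4 sp2 carbons.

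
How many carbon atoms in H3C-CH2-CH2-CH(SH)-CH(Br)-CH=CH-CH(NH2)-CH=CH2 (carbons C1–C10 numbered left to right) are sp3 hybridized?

6

C1: sp3 ✓
C2: sp3 ✓
C3: sp3 ✓
C4: sp3 ✓
C5: sp3 ✓
C6: sp2
C7: sp2
C8: sp3 ✓
C9: sp2
C10: sp2
C1, C2, C3, C4, C5, C8 → 6 sp3 carbons.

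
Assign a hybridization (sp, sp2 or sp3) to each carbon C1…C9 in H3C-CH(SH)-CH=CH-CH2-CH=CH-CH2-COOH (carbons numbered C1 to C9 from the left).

C1 — 4 σ bonds. Steric number 4, so sp3.
C2 is sp3: 4 σ bonds, 4 electron-density regions.
C3 — 3 σ bonds, plus one π bond. Steric number 3, so sp2.
C4 carries 3 σ bonds, plus one π bond, giving a steric number of 3, so it is sp2.
C5 — 4 σ bonds. Steric number 4, so sp3.
C6 carries 3 σ bonds, plus one π bond, giving a steric number of 3, so it is sp2.
C7: 3 σ bonds, plus one π bond — 3 electron domains, sp2.
C8 (4 σ bonds) has steric number 4: sp3.
C9 is sp2: 3 σ bonds, plus one π bond, 3 electron-density regions.

C1 sp3, C2 sp3, C3 sp2, C4 sp2, C5 sp3, C6 sp2, C7 sp2, C8 sp3, C9 sp2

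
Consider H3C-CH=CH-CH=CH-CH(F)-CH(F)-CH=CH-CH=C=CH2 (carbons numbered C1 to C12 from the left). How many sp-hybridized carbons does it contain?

1

C1: sp3
C2: sp2
C3: sp2
C4: sp2
C5: sp2
C6: sp3
C7: sp3
C8: sp2
C9: sp2
C10: sp2
C11: sp ✓
C12: sp2
C11 → 1 sp carbon.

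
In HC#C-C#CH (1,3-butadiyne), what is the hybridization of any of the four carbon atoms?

Every carbon is part of a C≡C triple bond: two σ regions → sp.

sp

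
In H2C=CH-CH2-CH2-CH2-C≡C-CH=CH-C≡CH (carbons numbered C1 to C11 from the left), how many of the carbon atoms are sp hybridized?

C1: sp2
C2: sp2
C3: sp3
C4: sp3
C5: sp3
C6: sp ✓
C7: sp ✓
C8: sp2
C9: sp2
C10: sp ✓
C11: sp ✓
C6, C7, C10, C11 → 4 sp carbons.

4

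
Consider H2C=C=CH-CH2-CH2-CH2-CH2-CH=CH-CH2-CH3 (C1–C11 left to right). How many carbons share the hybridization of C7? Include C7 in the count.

C7 is sp3 (only σ bonds).
C1: sp2
C2: sp
C3: sp2
C4: sp3 ✓
C5: sp3 ✓
C6: sp3 ✓
C7: sp3 ✓
C8: sp2
C9: sp2
C10: sp3 ✓
C11: sp3 ✓
6 carbons are sp3.

6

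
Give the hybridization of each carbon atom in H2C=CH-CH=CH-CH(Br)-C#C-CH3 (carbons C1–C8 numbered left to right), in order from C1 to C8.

C1: 3 σ bonds, plus one π bond; 3 regions of electron density → sp2.
C2 — 3 σ bonds, plus one π bond. Steric number 3, so sp2.
C3 carries 3 σ bonds, plus one π bond, giving a steric number of 3, so it is sp2.
C4 (3 σ bonds, plus one π bond) has steric number 3: sp2.
C5 has 4 σ bonds: steric number 4 → sp3.
C6: 2 σ bonds, plus two π bonds; 2 regions of electron density → sp.
C7: 2 σ bonds, plus two π bonds; 2 regions of electron density → sp.
C8: 4 σ bonds — 4 electron domains, sp3.

C1 sp2, C2 sp2, C3 sp2, C4 sp2, C5 sp3, C6 sp, C7 sp, C8 sp3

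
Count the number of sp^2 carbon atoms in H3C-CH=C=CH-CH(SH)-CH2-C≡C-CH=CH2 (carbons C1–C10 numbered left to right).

C1: sp3
C2: sp2 ✓
C3: sp
C4: sp2 ✓
C5: sp3
C6: sp3
C7: sp
C8: sp
C9: sp2 ✓
C10: sp2 ✓
C2, C4, C9, C10 → 4 sp2 carbons.

4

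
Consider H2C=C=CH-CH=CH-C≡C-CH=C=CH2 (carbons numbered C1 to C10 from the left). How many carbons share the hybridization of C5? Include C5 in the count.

C5 is sp2 (one π bond).
C1: sp2 ✓
C2: sp
C3: sp2 ✓
C4: sp2 ✓
C5: sp2 ✓
C6: sp
C7: sp
C8: sp2 ✓
C9: sp
C10: sp2 ✓
6 carbons are sp2.

6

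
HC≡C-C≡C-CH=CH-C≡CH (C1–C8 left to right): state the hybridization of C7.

sp

C7 is sp: 2 σ bonds, plus two π bonds, 2 electron-density regions.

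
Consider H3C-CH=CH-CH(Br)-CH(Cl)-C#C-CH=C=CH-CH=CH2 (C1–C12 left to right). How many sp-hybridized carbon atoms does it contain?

3

C1: sp3
C2: sp2
C3: sp2
C4: sp3
C5: sp3
C6: sp ✓
C7: sp ✓
C8: sp2
C9: sp ✓
C10: sp2
C11: sp2
C12: sp2
C6, C7, C9 → 3 sp carbons.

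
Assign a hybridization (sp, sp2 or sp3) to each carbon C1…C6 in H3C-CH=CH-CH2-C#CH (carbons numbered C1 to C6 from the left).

C1 — 4 σ bonds. Steric number 4, so sp3.
C2 has 3 σ bonds, plus one π bond: steric number 3 → sp2.
C3: 3 σ bonds, plus one π bond — 3 electron domains, sp2.
C4: 4 σ bonds — 4 electron domains, sp3.
C5 is sp: 2 σ bonds, plus two π bonds, 2 electron-density regions.
C6 carries 2 σ bonds, plus two π bonds, giving a steric number of 2, so it is sp.

C1 sp3, C2 sp2, C3 sp2, C4 sp3, C5 sp, C6 sp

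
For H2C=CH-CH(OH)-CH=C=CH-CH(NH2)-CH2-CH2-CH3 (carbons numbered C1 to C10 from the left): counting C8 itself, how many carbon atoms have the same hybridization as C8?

5

C8 is sp3 (only σ bonds).
C1: sp2
C2: sp2
C3: sp3 ✓
C4: sp2
C5: sp
C6: sp2
C7: sp3 ✓
C8: sp3 ✓
C9: sp3 ✓
C10: sp3 ✓
5 carbons are sp3.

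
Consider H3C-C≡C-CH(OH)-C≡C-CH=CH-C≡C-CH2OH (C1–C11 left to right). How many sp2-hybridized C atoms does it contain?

2

C1: sp3
C2: sp
C3: sp
C4: sp3
C5: sp
C6: sp
C7: sp2 ✓
C8: sp2 ✓
C9: sp
C10: sp
C11: sp3
C7, C8 → 2 sp2 carbons.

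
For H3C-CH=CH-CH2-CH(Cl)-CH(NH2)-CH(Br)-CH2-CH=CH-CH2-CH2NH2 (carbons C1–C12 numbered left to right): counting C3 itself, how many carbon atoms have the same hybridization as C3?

4

C3 is sp2 (one π bond).
C1: sp3
C2: sp2 ✓
C3: sp2 ✓
C4: sp3
C5: sp3
C6: sp3
C7: sp3
C8: sp3
C9: sp2 ✓
C10: sp2 ✓
C11: sp3
C12: sp3
4 carbons are sp2.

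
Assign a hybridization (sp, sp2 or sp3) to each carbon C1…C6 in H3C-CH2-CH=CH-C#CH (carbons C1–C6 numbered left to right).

C1 is sp3: 4 σ bonds, 4 electron-density regions.
C2: 4 σ bonds — 4 electron domains, sp3.
C3 — 3 σ bonds, plus one π bond. Steric number 3, so sp2.
C4 has 3 σ bonds, plus one π bond: steric number 3 → sp2.
C5: 2 σ bonds, plus two π bonds — 2 electron domains, sp.
C6: 2 σ bonds, plus two π bonds — 2 electron domains, sp.

C1 sp3, C2 sp3, C3 sp2, C4 sp2, C5 sp, C6 sp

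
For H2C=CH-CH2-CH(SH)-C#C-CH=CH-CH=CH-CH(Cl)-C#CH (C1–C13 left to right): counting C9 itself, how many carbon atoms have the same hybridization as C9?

6

C9 is sp2 (one π bond).
C1: sp2 ✓
C2: sp2 ✓
C3: sp3
C4: sp3
C5: sp
C6: sp
C7: sp2 ✓
C8: sp2 ✓
C9: sp2 ✓
C10: sp2 ✓
C11: sp3
C12: sp
C13: sp
6 carbons are sp2.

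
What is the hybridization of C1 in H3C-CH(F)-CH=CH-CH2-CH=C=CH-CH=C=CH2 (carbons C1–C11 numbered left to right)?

C1 — 4 σ bonds. Steric number 4, so sp3.

sp³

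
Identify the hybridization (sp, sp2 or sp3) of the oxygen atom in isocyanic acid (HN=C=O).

The oxygen atom (1 σ bond and 2 lone pairs, plus one π bond) has steric number 3: sp2.

sp²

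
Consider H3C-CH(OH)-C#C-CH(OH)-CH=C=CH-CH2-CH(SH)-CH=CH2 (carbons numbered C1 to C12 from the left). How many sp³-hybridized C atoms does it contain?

5

C1: sp3 ✓
C2: sp3 ✓
C3: sp
C4: sp
C5: sp3 ✓
C6: sp2
C7: sp
C8: sp2
C9: sp3 ✓
C10: sp3 ✓
C11: sp2
C12: sp2
C1, C2, C5, C9, C10 → 5 sp3 carbons.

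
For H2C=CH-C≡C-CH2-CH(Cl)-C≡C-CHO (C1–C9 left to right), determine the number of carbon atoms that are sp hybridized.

4

C1: sp2
C2: sp2
C3: sp ✓
C4: sp ✓
C5: sp3
C6: sp3
C7: sp ✓
C8: sp ✓
C9: sp2
C3, C4, C7, C8 → 4 sp carbons.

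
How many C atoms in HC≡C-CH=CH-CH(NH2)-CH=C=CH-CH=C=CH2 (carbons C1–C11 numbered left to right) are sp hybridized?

C1: sp ✓
C2: sp ✓
C3: sp2
C4: sp2
C5: sp3
C6: sp2
C7: sp ✓
C8: sp2
C9: sp2
C10: sp ✓
C11: sp2
C1, C2, C7, C10 → 4 sp carbons.

4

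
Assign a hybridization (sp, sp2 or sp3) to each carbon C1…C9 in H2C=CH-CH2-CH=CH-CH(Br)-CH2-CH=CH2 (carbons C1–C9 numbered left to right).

C1 sp2, C2 sp2, C3 sp3, C4 sp2, C5 sp2, C6 sp3, C7 sp3, C8 sp2, C9 sp2

C1: 3 σ bonds, plus one π bond; 3 regions of electron density → sp2.
C2 — 3 σ bonds, plus one π bond. Steric number 3, so sp2.
C3: 4 σ bonds — 4 electron domains, sp3.
C4 has 3 σ bonds, plus one π bond: steric number 3 → sp2.
C5: 3 σ bonds, plus one π bond; 3 regions of electron density → sp2.
C6 carries 4 σ bonds, giving a steric number of 4, so it is sp3.
C7 is sp3: 4 σ bonds, 4 electron-density regions.
C8 — 3 σ bonds, plus one π bond. Steric number 3, so sp2.
C9: 3 σ bonds, plus one π bond; 3 regions of electron density → sp2.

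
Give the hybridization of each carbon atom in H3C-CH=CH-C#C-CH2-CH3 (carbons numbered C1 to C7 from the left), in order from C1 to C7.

C1 sp3, C2 sp2, C3 sp2, C4 sp, C5 sp, C6 sp3, C7 sp3

C1 is sp3: 4 σ bonds, 4 electron-density regions.
C2: 3 σ bonds, plus one π bond — 3 electron domains, sp2.
C3 (3 σ bonds, plus one π bond) has steric number 3: sp2.
C4 carries 2 σ bonds, plus two π bonds, giving a steric number of 2, so it is sp.
C5 is sp: 2 σ bonds, plus two π bonds, 2 electron-density regions.
C6 — 4 σ bonds. Steric number 4, so sp3.
C7 (4 σ bonds) has steric number 4: sp3.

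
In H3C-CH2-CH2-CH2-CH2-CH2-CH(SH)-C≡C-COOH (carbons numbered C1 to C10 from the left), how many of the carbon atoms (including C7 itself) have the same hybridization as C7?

C7 is sp3 (only σ bonds).
C1: sp3 ✓
C2: sp3 ✓
C3: sp3 ✓
C4: sp3 ✓
C5: sp3 ✓
C6: sp3 ✓
C7: sp3 ✓
C8: sp
C9: sp
C10: sp2
7 carbons are sp3.

7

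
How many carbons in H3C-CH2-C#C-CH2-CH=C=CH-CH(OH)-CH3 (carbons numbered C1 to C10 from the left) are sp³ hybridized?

5

C1: sp3 ✓
C2: sp3 ✓
C3: sp
C4: sp
C5: sp3 ✓
C6: sp2
C7: sp
C8: sp2
C9: sp3 ✓
C10: sp3 ✓
C1, C2, C5, C9, C10 → 5 sp3 carbons.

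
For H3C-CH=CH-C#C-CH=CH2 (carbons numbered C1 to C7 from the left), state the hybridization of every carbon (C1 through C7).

C1 sp3, C2 sp2, C3 sp2, C4 sp, C5 sp, C6 sp2, C7 sp2

C1 — 4 σ bonds. Steric number 4, so sp3.
C2 carries 3 σ bonds, plus one π bond, giving a steric number of 3, so it is sp2.
C3 carries 3 σ bonds, plus one π bond, giving a steric number of 3, so it is sp2.
C4 is sp: 2 σ bonds, plus two π bonds, 2 electron-density regions.
C5: 2 σ bonds, plus two π bonds — 2 electron domains, sp.
C6: 3 σ bonds, plus one π bond; 3 regions of electron density → sp2.
C7 has 3 σ bonds, plus one π bond: steric number 3 → sp2.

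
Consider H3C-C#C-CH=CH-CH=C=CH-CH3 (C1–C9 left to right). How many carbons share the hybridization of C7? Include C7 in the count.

3

C7 is sp (two π bonds).
C1: sp3
C2: sp ✓
C3: sp ✓
C4: sp2
C5: sp2
C6: sp2
C7: sp ✓
C8: sp2
C9: sp3
3 carbons are sp.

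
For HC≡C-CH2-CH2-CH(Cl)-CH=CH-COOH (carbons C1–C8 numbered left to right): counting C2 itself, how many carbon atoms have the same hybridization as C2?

C2 is sp (two π bonds).
C1: sp ✓
C2: sp ✓
C3: sp3
C4: sp3
C5: sp3
C6: sp2
C7: sp2
C8: sp2
2 carbons are sp.

2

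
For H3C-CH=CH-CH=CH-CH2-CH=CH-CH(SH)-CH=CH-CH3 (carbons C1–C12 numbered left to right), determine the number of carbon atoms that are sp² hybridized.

8

C1: sp3
C2: sp2 ✓
C3: sp2 ✓
C4: sp2 ✓
C5: sp2 ✓
C6: sp3
C7: sp2 ✓
C8: sp2 ✓
C9: sp3
C10: sp2 ✓
C11: sp2 ✓
C12: sp3
C2, C3, C4, C5, C7, C8, C10, C11 → 8 sp2 carbons.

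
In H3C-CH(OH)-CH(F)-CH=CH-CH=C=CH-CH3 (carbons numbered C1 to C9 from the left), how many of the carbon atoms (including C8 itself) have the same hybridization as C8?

C8 is sp2 (one π bond).
C1: sp3
C2: sp3
C3: sp3
C4: sp2 ✓
C5: sp2 ✓
C6: sp2 ✓
C7: sp
C8: sp2 ✓
C9: sp3
4 carbons are sp2.

4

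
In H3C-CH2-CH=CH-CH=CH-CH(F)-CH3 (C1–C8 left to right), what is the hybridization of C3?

C3: 3 σ bonds, plus one π bond — 3 electron domains, sp2.

sp^2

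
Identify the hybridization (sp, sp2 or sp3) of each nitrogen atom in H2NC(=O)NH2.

sp²

Both N lone pairs are conjugated with the C=O; planar sp2.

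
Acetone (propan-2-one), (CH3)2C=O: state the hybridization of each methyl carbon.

sp^3

Each methyl carbon (4 σ bonds) has steric number 4: sp3.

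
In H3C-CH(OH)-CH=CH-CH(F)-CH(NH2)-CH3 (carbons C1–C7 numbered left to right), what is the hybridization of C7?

sp3

C7 — 4 σ bonds. Steric number 4, so sp3.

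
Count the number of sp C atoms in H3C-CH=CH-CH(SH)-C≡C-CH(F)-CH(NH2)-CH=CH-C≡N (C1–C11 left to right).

3

C1: sp3
C2: sp2
C3: sp2
C4: sp3
C5: sp ✓
C6: sp ✓
C7: sp3
C8: sp3
C9: sp2
C10: sp2
C11: sp ✓
C5, C6, C11 → 3 sp carbons.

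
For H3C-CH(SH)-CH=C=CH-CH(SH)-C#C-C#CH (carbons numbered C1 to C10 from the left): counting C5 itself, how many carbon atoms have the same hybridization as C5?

C5 is sp2 (one π bond).
C1: sp3
C2: sp3
C3: sp2 ✓
C4: sp
C5: sp2 ✓
C6: sp3
C7: sp
C8: sp
C9: sp
C10: sp
2 carbons are sp2.

2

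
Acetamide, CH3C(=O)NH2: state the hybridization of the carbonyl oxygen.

The carbonyl oxygen — 1 σ bond and 2 lone pairs, plus one π bond. Steric number 3, so sp2.

sp^2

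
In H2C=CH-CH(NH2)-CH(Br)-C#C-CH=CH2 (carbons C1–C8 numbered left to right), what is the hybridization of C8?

sp^2

C8 — 3 σ bonds, plus one π bond. Steric number 3, so sp2.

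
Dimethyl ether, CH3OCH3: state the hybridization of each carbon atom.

sp3

Each carbon atom: 4 σ bonds — 4 electron domains, sp3.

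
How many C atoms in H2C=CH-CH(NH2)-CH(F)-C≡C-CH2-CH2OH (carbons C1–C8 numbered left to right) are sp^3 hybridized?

C1: sp2
C2: sp2
C3: sp3 ✓
C4: sp3 ✓
C5: sp
C6: sp
C7: sp3 ✓
C8: sp3 ✓
C3, C4, C7, C8 → 4 sp3 carbons.

4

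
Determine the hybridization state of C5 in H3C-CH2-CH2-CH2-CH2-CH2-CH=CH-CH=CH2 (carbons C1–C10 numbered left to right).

C5 carries 4 σ bonds, giving a steric number of 4, so it is sp3.

sp^3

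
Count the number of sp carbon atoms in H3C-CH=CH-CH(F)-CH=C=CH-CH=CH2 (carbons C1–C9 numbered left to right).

1

C1: sp3
C2: sp2
C3: sp2
C4: sp3
C5: sp2
C6: sp ✓
C7: sp2
C8: sp2
C9: sp2
C6 → 1 sp carbon.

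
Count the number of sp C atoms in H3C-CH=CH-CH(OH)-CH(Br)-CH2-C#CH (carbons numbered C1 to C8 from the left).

C1: sp3
C2: sp2
C3: sp2
C4: sp3
C5: sp3
C6: sp3
C7: sp ✓
C8: sp ✓
C7, C8 → 2 sp carbons.

2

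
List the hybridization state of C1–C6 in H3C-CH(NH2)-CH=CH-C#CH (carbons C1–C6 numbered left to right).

C1 is sp3: 4 σ bonds, 4 electron-density regions.
C2 carries 4 σ bonds, giving a steric number of 4, so it is sp3.
C3: 3 σ bonds, plus one π bond; 3 regions of electron density → sp2.
C4: 3 σ bonds, plus one π bond — 3 electron domains, sp2.
C5: 2 σ bonds, plus two π bonds — 2 electron domains, sp.
C6: 2 σ bonds, plus two π bonds; 2 regions of electron density → sp.

C1 sp3, C2 sp3, C3 sp2, C4 sp2, C5 sp, C6 sp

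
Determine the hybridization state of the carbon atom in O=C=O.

sp

Two σ bonds, two π bonds → steric number 2 → sp.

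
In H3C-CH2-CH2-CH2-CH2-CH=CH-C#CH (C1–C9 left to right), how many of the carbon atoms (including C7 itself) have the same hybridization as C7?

C7 is sp2 (one π bond).
C1: sp3
C2: sp3
C3: sp3
C4: sp3
C5: sp3
C6: sp2 ✓
C7: sp2 ✓
C8: sp
C9: sp
2 carbons are sp2.

2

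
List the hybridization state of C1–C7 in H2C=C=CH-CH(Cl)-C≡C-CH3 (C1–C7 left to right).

C1 is sp2: 3 σ bonds, plus one π bond, 3 electron-density regions.
C2 carries 2 σ bonds, plus two π bonds, giving a steric number of 2, so it is sp.
C3 — 3 σ bonds, plus one π bond. Steric number 3, so sp2.
C4 carries 4 σ bonds, giving a steric number of 4, so it is sp3.
C5 — 2 σ bonds, plus two π bonds. Steric number 2, so sp.
C6 — 2 σ bonds, plus two π bonds. Steric number 2, so sp.
C7: 4 σ bonds — 4 electron domains, sp3.

C1 sp2, C2 sp, C3 sp2, C4 sp3, C5 sp, C6 sp, C7 sp3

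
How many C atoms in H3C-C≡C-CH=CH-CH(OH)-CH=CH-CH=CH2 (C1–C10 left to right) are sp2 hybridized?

6

C1: sp3
C2: sp
C3: sp
C4: sp2 ✓
C5: sp2 ✓
C6: sp3
C7: sp2 ✓
C8: sp2 ✓
C9: sp2 ✓
C10: sp2 ✓
C4, C5, C7, C8, C9, C10 → 6 sp2 carbons.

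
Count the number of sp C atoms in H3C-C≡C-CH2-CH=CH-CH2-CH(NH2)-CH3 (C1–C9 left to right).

C1: sp3
C2: sp ✓
C3: sp ✓
C4: sp3
C5: sp2
C6: sp2
C7: sp3
C8: sp3
C9: sp3
C2, C3 → 2 sp carbons.

2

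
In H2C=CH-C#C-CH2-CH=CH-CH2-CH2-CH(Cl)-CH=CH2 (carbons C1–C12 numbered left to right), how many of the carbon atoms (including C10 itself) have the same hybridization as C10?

C10 is sp3 (only σ bonds).
C1: sp2
C2: sp2
C3: sp
C4: sp
C5: sp3 ✓
C6: sp2
C7: sp2
C8: sp3 ✓
C9: sp3 ✓
C10: sp3 ✓
C11: sp2
C12: sp2
4 carbons are sp3.

4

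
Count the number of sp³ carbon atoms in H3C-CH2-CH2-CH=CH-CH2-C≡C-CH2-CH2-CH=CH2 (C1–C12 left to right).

C1: sp3 ✓
C2: sp3 ✓
C3: sp3 ✓
C4: sp2
C5: sp2
C6: sp3 ✓
C7: sp
C8: sp
C9: sp3 ✓
C10: sp3 ✓
C11: sp2
C12: sp2
C1, C2, C3, C6, C9, C10 → 6 sp3 carbons.

6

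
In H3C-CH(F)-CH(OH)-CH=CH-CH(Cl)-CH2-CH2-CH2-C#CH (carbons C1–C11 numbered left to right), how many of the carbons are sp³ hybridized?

C1: sp3 ✓
C2: sp3 ✓
C3: sp3 ✓
C4: sp2
C5: sp2
C6: sp3 ✓
C7: sp3 ✓
C8: sp3 ✓
C9: sp3 ✓
C10: sp
C11: sp
C1, C2, C3, C6, C7, C8, C9 → 7 sp3 carbons.

7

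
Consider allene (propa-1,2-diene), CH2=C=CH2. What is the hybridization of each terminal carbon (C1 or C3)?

Each terminal carbon (C1 or C3) (3 σ bonds, plus one π bond) has steric number 3: sp2.

sp^2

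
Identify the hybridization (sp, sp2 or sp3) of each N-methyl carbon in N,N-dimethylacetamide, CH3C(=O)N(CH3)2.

Each N-methyl carbon (4 σ bonds) has steric number 4: sp3.

sp³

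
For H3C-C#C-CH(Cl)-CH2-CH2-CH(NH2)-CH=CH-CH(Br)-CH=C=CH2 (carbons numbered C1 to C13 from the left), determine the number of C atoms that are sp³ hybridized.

6

C1: sp3 ✓
C2: sp
C3: sp
C4: sp3 ✓
C5: sp3 ✓
C6: sp3 ✓
C7: sp3 ✓
C8: sp2
C9: sp2
C10: sp3 ✓
C11: sp2
C12: sp
C13: sp2
C1, C4, C5, C6, C7, C10 → 6 sp3 carbons.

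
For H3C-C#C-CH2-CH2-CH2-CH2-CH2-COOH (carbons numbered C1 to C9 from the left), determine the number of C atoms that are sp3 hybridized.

6

C1: sp3 ✓
C2: sp
C3: sp
C4: sp3 ✓
C5: sp3 ✓
C6: sp3 ✓
C7: sp3 ✓
C8: sp3 ✓
C9: sp2
C1, C4, C5, C6, C7, C8 → 6 sp3 carbons.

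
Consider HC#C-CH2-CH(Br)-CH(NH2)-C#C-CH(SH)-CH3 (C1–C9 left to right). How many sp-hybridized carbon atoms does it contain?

4

C1: sp ✓
C2: sp ✓
C3: sp3
C4: sp3
C5: sp3
C6: sp ✓
C7: sp ✓
C8: sp3
C9: sp3
C1, C2, C6, C7 → 4 sp carbons.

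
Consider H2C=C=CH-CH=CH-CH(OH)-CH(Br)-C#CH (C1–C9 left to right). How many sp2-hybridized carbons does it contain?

4

C1: sp2 ✓
C2: sp
C3: sp2 ✓
C4: sp2 ✓
C5: sp2 ✓
C6: sp3
C7: sp3
C8: sp
C9: sp
C1, C3, C4, C5 → 4 sp2 carbons.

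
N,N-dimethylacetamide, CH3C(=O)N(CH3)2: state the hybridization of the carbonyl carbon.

The carbonyl carbon is sp2: 3 σ bonds, plus one π bond, 3 electron-density regions.

sp2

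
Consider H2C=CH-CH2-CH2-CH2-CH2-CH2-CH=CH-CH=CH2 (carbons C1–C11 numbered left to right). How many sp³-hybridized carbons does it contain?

C1: sp2
C2: sp2
C3: sp3 ✓
C4: sp3 ✓
C5: sp3 ✓
C6: sp3 ✓
C7: sp3 ✓
C8: sp2
C9: sp2
C10: sp2
C11: sp2
C3, C4, C5, C6, C7 → 5 sp3 carbons.

5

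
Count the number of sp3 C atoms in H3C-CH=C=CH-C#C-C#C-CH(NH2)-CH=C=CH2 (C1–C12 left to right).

2

C1: sp3 ✓
C2: sp2
C3: sp
C4: sp2
C5: sp
C6: sp
C7: sp
C8: sp
C9: sp3 ✓
C10: sp2
C11: sp
C12: sp2
C1, C9 → 2 sp3 carbons.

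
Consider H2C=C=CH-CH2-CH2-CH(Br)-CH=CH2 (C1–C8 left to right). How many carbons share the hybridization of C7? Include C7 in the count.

C7 is sp2 (one π bond).
C1: sp2 ✓
C2: sp
C3: sp2 ✓
C4: sp3
C5: sp3
C6: sp3
C7: sp2 ✓
C8: sp2 ✓
4 carbons are sp2.

4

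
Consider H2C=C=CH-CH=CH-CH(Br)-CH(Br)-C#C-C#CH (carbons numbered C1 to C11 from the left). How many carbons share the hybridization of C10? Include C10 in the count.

5

C10 is sp (two π bonds).
C1: sp2
C2: sp ✓
C3: sp2
C4: sp2
C5: sp2
C6: sp3
C7: sp3
C8: sp ✓
C9: sp ✓
C10: sp ✓
C11: sp ✓
5 carbons are sp.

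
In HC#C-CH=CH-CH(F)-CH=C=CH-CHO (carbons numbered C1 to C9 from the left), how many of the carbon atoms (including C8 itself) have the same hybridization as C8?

5

C8 is sp2 (one π bond).
C1: sp
C2: sp
C3: sp2 ✓
C4: sp2 ✓
C5: sp3
C6: sp2 ✓
C7: sp
C8: sp2 ✓
C9: sp2 ✓
5 carbons are sp2.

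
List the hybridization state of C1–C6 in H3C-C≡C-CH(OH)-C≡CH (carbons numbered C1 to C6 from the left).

C1 sp3, C2 sp, C3 sp, C4 sp3, C5 sp, C6 sp

C1: 4 σ bonds; 4 regions of electron density → sp3.
C2 (2 σ bonds, plus two π bonds) has steric number 2: sp.
C3: 2 σ bonds, plus two π bonds; 2 regions of electron density → sp.
C4 carries 4 σ bonds, giving a steric number of 4, so it is sp3.
C5: 2 σ bonds, plus two π bonds — 2 electron domains, sp.
C6: 2 σ bonds, plus two π bonds; 2 regions of electron density → sp.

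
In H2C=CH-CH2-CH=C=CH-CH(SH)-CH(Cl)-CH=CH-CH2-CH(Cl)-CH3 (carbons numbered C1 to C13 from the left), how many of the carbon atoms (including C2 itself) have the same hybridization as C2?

C2 is sp2 (one π bond).
C1: sp2 ✓
C2: sp2 ✓
C3: sp3
C4: sp2 ✓
C5: sp
C6: sp2 ✓
C7: sp3
C8: sp3
C9: sp2 ✓
C10: sp2 ✓
C11: sp3
C12: sp3
C13: sp3
6 carbons are sp2.

6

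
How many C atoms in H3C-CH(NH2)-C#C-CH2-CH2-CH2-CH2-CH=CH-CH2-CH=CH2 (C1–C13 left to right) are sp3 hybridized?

C1: sp3 ✓
C2: sp3 ✓
C3: sp
C4: sp
C5: sp3 ✓
C6: sp3 ✓
C7: sp3 ✓
C8: sp3 ✓
C9: sp2
C10: sp2
C11: sp3 ✓
C12: sp2
C13: sp2
C1, C2, C5, C6, C7, C8, C11 → 7 sp3 carbons.

7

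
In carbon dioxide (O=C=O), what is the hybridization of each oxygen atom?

sp^2

One σ bond + two lone pairs = steric number 3 → sp2.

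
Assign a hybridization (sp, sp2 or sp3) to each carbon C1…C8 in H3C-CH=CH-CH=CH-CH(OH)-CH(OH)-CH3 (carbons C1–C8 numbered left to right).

C1 sp3, C2 sp2, C3 sp2, C4 sp2, C5 sp2, C6 sp3, C7 sp3, C8 sp3

C1: 4 σ bonds; 4 regions of electron density → sp3.
C2 (3 σ bonds, plus one π bond) has steric number 3: sp2.
C3 — 3 σ bonds, plus one π bond. Steric number 3, so sp2.
C4: 3 σ bonds, plus one π bond; 3 regions of electron density → sp2.
C5 has 3 σ bonds, plus one π bond: steric number 3 → sp2.
C6 is sp3: 4 σ bonds, 4 electron-density regions.
C7 is sp3: 4 σ bonds, 4 electron-density regions.
C8 is sp3: 4 σ bonds, 4 electron-density regions.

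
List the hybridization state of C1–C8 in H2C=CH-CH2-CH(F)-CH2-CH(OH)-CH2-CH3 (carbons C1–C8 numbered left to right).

C1 sp2, C2 sp2, C3 sp3, C4 sp3, C5 sp3, C6 sp3, C7 sp3, C8 sp3

C1: 3 σ bonds, plus one π bond; 3 regions of electron density → sp2.
C2 (3 σ bonds, plus one π bond) has steric number 3: sp2.
C3 has 4 σ bonds: steric number 4 → sp3.
C4 (4 σ bonds) has steric number 4: sp3.
C5 has 4 σ bonds: steric number 4 → sp3.
C6 (4 σ bonds) has steric number 4: sp3.
C7: 4 σ bonds — 4 electron domains, sp3.
C8 (4 σ bonds) has steric number 4: sp3.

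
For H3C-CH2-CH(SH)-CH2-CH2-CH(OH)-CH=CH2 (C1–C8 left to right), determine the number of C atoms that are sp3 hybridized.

C1: sp3 ✓
C2: sp3 ✓
C3: sp3 ✓
C4: sp3 ✓
C5: sp3 ✓
C6: sp3 ✓
C7: sp2
C8: sp2
C1, C2, C3, C4, C5, C6 → 6 sp3 carbons.

6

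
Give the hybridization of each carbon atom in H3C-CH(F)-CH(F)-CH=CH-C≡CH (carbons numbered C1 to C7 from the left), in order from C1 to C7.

C1 (4 σ bonds) has steric number 4: sp3.
C2: 4 σ bonds — 4 electron domains, sp3.
C3: 4 σ bonds — 4 electron domains, sp3.
C4 (3 σ bonds, plus one π bond) has steric number 3: sp2.
C5 has 3 σ bonds, plus one π bond: steric number 3 → sp2.
C6 carries 2 σ bonds, plus two π bonds, giving a steric number of 2, so it is sp.
C7: 2 σ bonds, plus two π bonds — 2 electron domains, sp.

C1 sp3, C2 sp3, C3 sp3, C4 sp2, C5 sp2, C6 sp, C7 sp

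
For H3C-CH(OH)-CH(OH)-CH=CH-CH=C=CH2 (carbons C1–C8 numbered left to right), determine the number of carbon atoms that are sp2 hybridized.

C1: sp3
C2: sp3
C3: sp3
C4: sp2 ✓
C5: sp2 ✓
C6: sp2 ✓
C7: sp
C8: sp2 ✓
C4, C5, C6, C8 → 4 sp2 carbons.

4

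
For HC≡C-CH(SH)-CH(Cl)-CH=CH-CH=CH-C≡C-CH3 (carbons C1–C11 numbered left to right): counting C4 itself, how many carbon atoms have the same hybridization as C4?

C4 is sp3 (only σ bonds).
C1: sp
C2: sp
C3: sp3 ✓
C4: sp3 ✓
C5: sp2
C6: sp2
C7: sp2
C8: sp2
C9: sp
C10: sp
C11: sp3 ✓
3 carbons are sp3.

3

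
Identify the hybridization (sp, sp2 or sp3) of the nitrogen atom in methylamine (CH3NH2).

Three σ bonds + one lone pair = steric number 4 → sp3.

sp3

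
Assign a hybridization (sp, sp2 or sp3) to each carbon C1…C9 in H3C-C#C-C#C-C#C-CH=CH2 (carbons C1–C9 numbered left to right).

C1 sp3, C2 sp, C3 sp, C4 sp, C5 sp, C6 sp, C7 sp, C8 sp2, C9 sp2

C1 (4 σ bonds) has steric number 4: sp3.
C2 is sp: 2 σ bonds, plus two π bonds, 2 electron-density regions.
C3 — 2 σ bonds, plus two π bonds. Steric number 2, so sp.
C4 (2 σ bonds, plus two π bonds) has steric number 2: sp.
C5 has 2 σ bonds, plus two π bonds: steric number 2 → sp.
C6 has 2 σ bonds, plus two π bonds: steric number 2 → sp.
C7 carries 2 σ bonds, plus two π bonds, giving a steric number of 2, so it is sp.
C8 is sp2: 3 σ bonds, plus one π bond, 3 electron-density regions.
C9 has 3 σ bonds, plus one π bond: steric number 3 → sp2.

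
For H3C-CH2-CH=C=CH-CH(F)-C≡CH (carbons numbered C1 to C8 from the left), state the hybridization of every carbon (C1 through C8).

C1 sp3, C2 sp3, C3 sp2, C4 sp, C5 sp2, C6 sp3, C7 sp, C8 sp

C1: 4 σ bonds; 4 regions of electron density → sp3.
C2: 4 σ bonds — 4 electron domains, sp3.
C3 carries 3 σ bonds, plus one π bond, giving a steric number of 3, so it is sp2.
C4: 2 σ bonds, plus two π bonds — 2 electron domains, sp.
C5 — 3 σ bonds, plus one π bond. Steric number 3, so sp2.
C6 (4 σ bonds) has steric number 4: sp3.
C7 — 2 σ bonds, plus two π bonds. Steric number 2, so sp.
C8 (2 σ bonds, plus two π bonds) has steric number 2: sp.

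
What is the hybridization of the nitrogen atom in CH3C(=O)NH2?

sp2

The nitrogen lone pair is delocalised into the carbonyl π system (amide resonance), so N is planar sp2 rather than the sp3 a naive steric count of 4 would suggest.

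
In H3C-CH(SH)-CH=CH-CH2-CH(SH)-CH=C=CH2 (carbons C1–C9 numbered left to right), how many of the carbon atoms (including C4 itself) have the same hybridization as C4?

4

C4 is sp2 (one π bond).
C1: sp3
C2: sp3
C3: sp2 ✓
C4: sp2 ✓
C5: sp3
C6: sp3
C7: sp2 ✓
C8: sp
C9: sp2 ✓
4 carbons are sp2.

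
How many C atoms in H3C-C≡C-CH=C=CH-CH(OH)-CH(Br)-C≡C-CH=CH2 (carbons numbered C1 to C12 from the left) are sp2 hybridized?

4

C1: sp3
C2: sp
C3: sp
C4: sp2 ✓
C5: sp
C6: sp2 ✓
C7: sp3
C8: sp3
C9: sp
C10: sp
C11: sp2 ✓
C12: sp2 ✓
C4, C6, C11, C12 → 4 sp2 carbons.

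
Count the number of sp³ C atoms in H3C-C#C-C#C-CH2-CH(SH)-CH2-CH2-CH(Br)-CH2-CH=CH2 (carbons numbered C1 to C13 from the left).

C1: sp3 ✓
C2: sp
C3: sp
C4: sp
C5: sp
C6: sp3 ✓
C7: sp3 ✓
C8: sp3 ✓
C9: sp3 ✓
C10: sp3 ✓
C11: sp3 ✓
C12: sp2
C13: sp2
C1, C6, C7, C8, C9, C10, C11 → 7 sp3 carbons.

7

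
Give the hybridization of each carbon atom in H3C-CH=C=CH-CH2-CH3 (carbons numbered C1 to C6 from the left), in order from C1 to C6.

C1 sp3, C2 sp2, C3 sp, C4 sp2, C5 sp3, C6 sp3

C1 — 4 σ bonds. Steric number 4, so sp3.
C2: 3 σ bonds, plus one π bond — 3 electron domains, sp2.
C3 (2 σ bonds, plus two π bonds) has steric number 2: sp.
C4: 3 σ bonds, plus one π bond — 3 electron domains, sp2.
C5: 4 σ bonds; 4 regions of electron density → sp3.
C6 — 4 σ bonds. Steric number 4, so sp3.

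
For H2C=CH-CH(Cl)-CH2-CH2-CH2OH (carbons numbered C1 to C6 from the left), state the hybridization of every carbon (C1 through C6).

C1 sp2, C2 sp2, C3 sp3, C4 sp3, C5 sp3, C6 sp3

C1 has 3 σ bonds, plus one π bond: steric number 3 → sp2.
C2 has 3 σ bonds, plus one π bond: steric number 3 → sp2.
C3 is sp3: 4 σ bonds, 4 electron-density regions.
C4 — 4 σ bonds. Steric number 4, so sp3.
C5: 4 σ bonds; 4 regions of electron density → sp3.
C6: 4 σ bonds — 4 electron domains, sp3.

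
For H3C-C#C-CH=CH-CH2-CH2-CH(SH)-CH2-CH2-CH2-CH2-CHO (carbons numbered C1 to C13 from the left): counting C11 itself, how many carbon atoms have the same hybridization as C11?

8

C11 is sp3 (only σ bonds).
C1: sp3 ✓
C2: sp
C3: sp
C4: sp2
C5: sp2
C6: sp3 ✓
C7: sp3 ✓
C8: sp3 ✓
C9: sp3 ✓
C10: sp3 ✓
C11: sp3 ✓
C12: sp3 ✓
C13: sp2
8 carbons are sp3.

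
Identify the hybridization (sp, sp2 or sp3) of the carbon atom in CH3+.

Three σ bonds to H, empty p orbital → sp2, trigonal planar.

sp2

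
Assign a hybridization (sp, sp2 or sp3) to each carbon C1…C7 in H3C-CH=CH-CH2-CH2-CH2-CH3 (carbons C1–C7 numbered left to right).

C1 is sp3: 4 σ bonds, 4 electron-density regions.
C2 has 3 σ bonds, plus one π bond: steric number 3 → sp2.
C3 carries 3 σ bonds, plus one π bond, giving a steric number of 3, so it is sp2.
C4 — 4 σ bonds. Steric number 4, so sp3.
C5 is sp3: 4 σ bonds, 4 electron-density regions.
C6: 4 σ bonds; 4 regions of electron density → sp3.
C7 carries 4 σ bonds, giving a steric number of 4, so it is sp3.

C1 sp3, C2 sp2, C3 sp2, C4 sp3, C5 sp3, C6 sp3, C7 sp3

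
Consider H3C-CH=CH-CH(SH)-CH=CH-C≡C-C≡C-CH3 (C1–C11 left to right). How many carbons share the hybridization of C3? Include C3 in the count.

C3 is sp2 (one π bond).
C1: sp3
C2: sp2 ✓
C3: sp2 ✓
C4: sp3
C5: sp2 ✓
C6: sp2 ✓
C7: sp
C8: sp
C9: sp
C10: sp
C11: sp3
4 carbons are sp2.

4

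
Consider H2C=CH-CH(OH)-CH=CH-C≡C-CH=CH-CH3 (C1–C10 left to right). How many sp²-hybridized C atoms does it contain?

6

C1: sp2 ✓
C2: sp2 ✓
C3: sp3
C4: sp2 ✓
C5: sp2 ✓
C6: sp
C7: sp
C8: sp2 ✓
C9: sp2 ✓
C10: sp3
C1, C2, C4, C5, C8, C9 → 6 sp2 carbons.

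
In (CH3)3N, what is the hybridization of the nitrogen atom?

The nitrogen atom: 3 σ bonds and 1 lone pair; 4 regions of electron density → sp3.

sp3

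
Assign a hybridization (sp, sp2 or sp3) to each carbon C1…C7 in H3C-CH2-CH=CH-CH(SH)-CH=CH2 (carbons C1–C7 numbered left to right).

C1 sp3, C2 sp3, C3 sp2, C4 sp2, C5 sp3, C6 sp2, C7 sp2

C1 (4 σ bonds) has steric number 4: sp3.
C2 — 4 σ bonds. Steric number 4, so sp3.
C3: 3 σ bonds, plus one π bond; 3 regions of electron density → sp2.
C4: 3 σ bonds, plus one π bond; 3 regions of electron density → sp2.
C5 carries 4 σ bonds, giving a steric number of 4, so it is sp3.
C6 — 3 σ bonds, plus one π bond. Steric number 3, so sp2.
C7: 3 σ bonds, plus one π bond; 3 regions of electron density → sp2.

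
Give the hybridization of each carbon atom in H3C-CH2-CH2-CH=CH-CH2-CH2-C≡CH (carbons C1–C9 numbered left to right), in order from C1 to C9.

C1 carries 4 σ bonds, giving a steric number of 4, so it is sp3.
C2 is sp3: 4 σ bonds, 4 electron-density regions.
C3: 4 σ bonds; 4 regions of electron density → sp3.
C4 carries 3 σ bonds, plus one π bond, giving a steric number of 3, so it is sp2.
C5 (3 σ bonds, plus one π bond) has steric number 3: sp2.
C6 — 4 σ bonds. Steric number 4, so sp3.
C7 is sp3: 4 σ bonds, 4 electron-density regions.
C8 carries 2 σ bonds, plus two π bonds, giving a steric number of 2, so it is sp.
C9 carries 2 σ bonds, plus two π bonds, giving a steric number of 2, so it is sp.

C1 sp3, C2 sp3, C3 sp3, C4 sp2, C5 sp2, C6 sp3, C7 sp3, C8 sp, C9 sp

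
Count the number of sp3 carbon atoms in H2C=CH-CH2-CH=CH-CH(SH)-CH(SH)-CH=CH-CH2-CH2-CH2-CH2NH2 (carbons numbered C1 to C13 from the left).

7

C1: sp2
C2: sp2
C3: sp3 ✓
C4: sp2
C5: sp2
C6: sp3 ✓
C7: sp3 ✓
C8: sp2
C9: sp2
C10: sp3 ✓
C11: sp3 ✓
C12: sp3 ✓
C13: sp3 ✓
C3, C6, C7, C10, C11, C12, C13 → 7 sp3 carbons.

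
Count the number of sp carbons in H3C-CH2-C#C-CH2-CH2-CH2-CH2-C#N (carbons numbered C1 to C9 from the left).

3

C1: sp3
C2: sp3
C3: sp ✓
C4: sp ✓
C5: sp3
C6: sp3
C7: sp3
C8: sp3
C9: sp ✓
C3, C4, C9 → 3 sp carbons.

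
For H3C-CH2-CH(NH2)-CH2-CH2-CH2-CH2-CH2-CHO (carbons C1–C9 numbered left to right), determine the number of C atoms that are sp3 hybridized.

8

C1: sp3 ✓
C2: sp3 ✓
C3: sp3 ✓
C4: sp3 ✓
C5: sp3 ✓
C6: sp3 ✓
C7: sp3 ✓
C8: sp3 ✓
C9: sp2
C1, C2, C3, C4, C5, C6, C7, C8 → 8 sp3 carbons.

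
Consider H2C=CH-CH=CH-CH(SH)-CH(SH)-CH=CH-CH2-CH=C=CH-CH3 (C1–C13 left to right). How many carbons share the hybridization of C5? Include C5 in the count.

C5 is sp3 (only σ bonds).
C1: sp2
C2: sp2
C3: sp2
C4: sp2
C5: sp3 ✓
C6: sp3 ✓
C7: sp2
C8: sp2
C9: sp3 ✓
C10: sp2
C11: sp
C12: sp2
C13: sp3 ✓
4 carbons are sp3.

4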